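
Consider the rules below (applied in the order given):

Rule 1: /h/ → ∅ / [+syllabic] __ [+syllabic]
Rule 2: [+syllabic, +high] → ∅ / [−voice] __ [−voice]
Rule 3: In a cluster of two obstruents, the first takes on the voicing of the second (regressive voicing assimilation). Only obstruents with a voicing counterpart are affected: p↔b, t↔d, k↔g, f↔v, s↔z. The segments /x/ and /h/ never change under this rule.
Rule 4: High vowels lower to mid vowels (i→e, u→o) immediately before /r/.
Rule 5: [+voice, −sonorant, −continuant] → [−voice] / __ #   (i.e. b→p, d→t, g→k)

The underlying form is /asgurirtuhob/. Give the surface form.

Rule 1 (intervocalic h-deletion): /h/ occurs between vowels /u/ and /o/, so it deletes. /asgurirtuhob/ → asgurirtuob.
Rule 2 (high vowel syncope): no segment meets the environment; /asgurirtuob/ is unchanged.
Rule 3 (regressive voicing assimilation): /s/ precedes the voiced obstruent /g/, so it voices to [z] by assimilation. /asgurirtuob/ → azgurirtuob.
Rule 4 (pre-rhotic lowering): /u/ is a high vowel immediately before /r/, so it lowers to [o]. /i/ is a high vowel immediately before /r/, so it lowers to [e]. /azgurirtuob/ → azgorertuob.
Rule 5 (final devoicing): /b/ is a voiced stop in word-final position, so it devoices to [p]. /azgorertuob/ → azgorertuop.

azgorertuop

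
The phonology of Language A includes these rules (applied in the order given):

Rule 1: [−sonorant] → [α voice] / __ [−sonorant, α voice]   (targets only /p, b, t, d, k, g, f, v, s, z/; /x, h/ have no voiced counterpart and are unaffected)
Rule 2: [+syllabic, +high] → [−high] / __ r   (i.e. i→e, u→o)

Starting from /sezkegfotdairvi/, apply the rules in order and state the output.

seskekfoddaervi

Rule 1 (regressive voicing assimilation): /z/ precedes the voiceless obstruent /k/, so it devoices to [s] by assimilation. /g/ precedes the voiceless obstruent /f/, so it devoices to [k] by assimilation. /t/ precedes the voiced obstruent /d/, so it voices to [d] by assimilation. /sezkegfotdairvi/ → seskekfoddairvi.
Rule 2 (pre-rhotic lowering): /i/ is a high vowel immediately before /r/, so it lowers to [e]. /seskekfoddairvi/ → seskekfoddaervi.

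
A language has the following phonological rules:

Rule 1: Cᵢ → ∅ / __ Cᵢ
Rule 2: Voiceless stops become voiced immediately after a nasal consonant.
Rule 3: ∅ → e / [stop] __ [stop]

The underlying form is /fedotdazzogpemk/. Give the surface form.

Rule 1 (degemination): /zz/ is a geminate; the first /z/ deletes. /fedotdazzogpemk/ → fedotdazogpemk.
Rule 2 (post-nasal voicing): /k/ is a voiceless stop immediately after the nasal /m/, so it voices to [g]. /fedotdazogpemk/ → fedotdazogpemg.
Rule 3 (stop-cluster e-epenthesis): /t/ and /d/ form a stop–stop cluster, so [e] is inserted between them. /g/ and /p/ form a stop–stop cluster, so [e] is inserted between them. /fedotdazogpemg/ → fedotedazogepemg.

fedotedazogepemg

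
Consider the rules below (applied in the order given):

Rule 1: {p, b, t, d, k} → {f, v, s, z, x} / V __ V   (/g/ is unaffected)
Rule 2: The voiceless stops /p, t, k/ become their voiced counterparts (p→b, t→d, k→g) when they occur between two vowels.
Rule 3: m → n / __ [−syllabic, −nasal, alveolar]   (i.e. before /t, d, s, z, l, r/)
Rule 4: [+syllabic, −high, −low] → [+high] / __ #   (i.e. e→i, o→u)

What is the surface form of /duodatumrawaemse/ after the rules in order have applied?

duozasunrawaensi

Rule 1 (intervocalic spirantization): /d/ is a stop between vowels /o/ and /a/, so it spirantizes to the fricative [z]. /t/ is a stop between vowels /a/ and /u/, so it spirantizes to the fricative [s]. /duodatumrawaemse/ → duozasumrawaemse.
Rule 2 (intervocalic voicing): no segment meets the environment; /duozasumrawaemse/ is unchanged.
Rule 3 (nasal place assimilation): /m/ precedes the alveolar consonant /r/, so it assimilates in place to [n]. /m/ precedes the alveolar consonant /s/, so it assimilates in place to [n]. /duozasumrawaemse/ → duozasunrawaense.
Rule 4 (final vowel raising): /e/ is a mid vowel in word-final position, so it raises to [i]. /duozasunrawaense/ → duozasunrawaensi.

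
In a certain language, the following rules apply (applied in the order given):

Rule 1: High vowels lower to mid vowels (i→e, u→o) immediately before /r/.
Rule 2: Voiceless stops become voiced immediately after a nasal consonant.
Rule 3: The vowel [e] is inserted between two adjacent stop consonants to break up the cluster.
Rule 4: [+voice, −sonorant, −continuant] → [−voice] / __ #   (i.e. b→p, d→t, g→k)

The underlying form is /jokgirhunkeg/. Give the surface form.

Rule 1 (pre-rhotic lowering): /i/ is a high vowel immediately before /r/, so it lowers to [e]. /jokgirhunkeg/ → jokgerhunkeg.
Rule 2 (post-nasal voicing): /k/ is a voiceless stop immediately after the nasal /n/, so it voices to [g]. /jokgerhunkeg/ → jokgerhungeg.
Rule 3 (stop-cluster e-epenthesis): /k/ and /g/ form a stop–stop cluster, so [e] is inserted between them. /jokgerhungeg/ → jokegerhungeg.
Rule 4 (final devoicing): /g/ is a voiced stop in word-final position, so it devoices to [k]. /jokegerhungeg/ → jokegerhungek.

jokegerhungek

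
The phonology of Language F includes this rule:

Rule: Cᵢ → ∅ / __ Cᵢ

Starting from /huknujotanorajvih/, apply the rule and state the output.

No segment of /huknujotanorajvih/ meets the structural description of the rule, so the form surfaces unchanged.

huknujotanorajvih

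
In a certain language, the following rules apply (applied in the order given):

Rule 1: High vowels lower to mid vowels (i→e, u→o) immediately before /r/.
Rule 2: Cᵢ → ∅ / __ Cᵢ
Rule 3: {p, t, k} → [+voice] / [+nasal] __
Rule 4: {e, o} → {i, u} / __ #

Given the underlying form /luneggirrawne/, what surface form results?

Rule 1 (pre-rhotic lowering): /i/ is a high vowel immediately before /r/, so it lowers to [e]. /luneggirrawne/ → luneggerrawne.
Rule 2 (degemination): /gg/ is a geminate; the first /g/ deletes. /rr/ is a geminate; the first /r/ deletes. /luneggerrawne/ → lunegerawne.
Rule 3 (post-nasal voicing): no segment meets the environment; /lunegerawne/ is unchanged.
Rule 4 (final vowel raising): /e/ is a mid vowel in word-final position, so it raises to [i]. /lunegerawne/ → lunegerawni.

lunegerawni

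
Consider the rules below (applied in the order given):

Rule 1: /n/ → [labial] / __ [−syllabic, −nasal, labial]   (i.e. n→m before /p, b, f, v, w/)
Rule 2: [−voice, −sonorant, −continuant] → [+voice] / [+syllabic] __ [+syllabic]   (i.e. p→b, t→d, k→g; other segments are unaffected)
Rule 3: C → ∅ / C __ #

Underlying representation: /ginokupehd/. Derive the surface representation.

Rule 1 (nasal place assimilation): no segment meets the environment; /ginokupehd/ is unchanged.
Rule 2 (intervocalic voicing): /k/ is a voiceless stop between vowels /o/ and /u/, so it voices to [g]. /p/ is a voiceless stop between vowels /u/ and /e/, so it voices to [b]. /ginokupehd/ → ginogubehd.
Rule 3 (final cluster simplification): /d/ is the second consonant of a word-final cluster /hd/, so it deletes. /ginogubehd/ → ginogubeh.

ginogubeh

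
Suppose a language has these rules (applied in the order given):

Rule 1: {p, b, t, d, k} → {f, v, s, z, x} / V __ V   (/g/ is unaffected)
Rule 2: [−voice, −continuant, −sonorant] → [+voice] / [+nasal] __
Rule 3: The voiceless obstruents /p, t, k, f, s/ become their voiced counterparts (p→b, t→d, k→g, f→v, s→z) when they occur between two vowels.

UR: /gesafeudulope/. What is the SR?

Rule 1 (intervocalic spirantization): /d/ is a stop between vowels /u/ and /u/, so it spirantizes to the fricative [z]. /p/ is a stop between vowels /o/ and /e/, so it spirantizes to the fricative [f]. /gesafeudulope/ → gesafeuzulofe.
Rule 2 (post-nasal voicing): no segment meets the environment; /gesafeuzulofe/ is unchanged.
Rule 3 (intervocalic voicing): /s/ is a voiceless obstruent between vowels /e/ and /a/, so it voices to [z]. /f/ is a voiceless obstruent between vowels /a/ and /e/, so it voices to [v]. /f/ is a voiceless obstruent between vowels /o/ and /e/, so it voices to [v]. /gesafeuzulofe/ → gezaveuzulove.

gezaveuzulove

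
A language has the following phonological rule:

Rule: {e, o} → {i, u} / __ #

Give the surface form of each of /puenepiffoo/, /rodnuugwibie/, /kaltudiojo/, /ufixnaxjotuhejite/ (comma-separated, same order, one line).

/puenepiffoo/: /o/ is a mid vowel in word-final position, so it raises to [u]. → [puenepiffou].
/rodnuugwibie/: /e/ is a mid vowel in word-final position, so it raises to [i]. → [rodnuugwibii].
/kaltudiojo/: /o/ is a mid vowel in word-final position, so it raises to [u]. → [kaltudioju].
/ufixnaxjotuhejite/: /e/ is a mid vowel in word-final position, so it raises to [i]. → [ufixnaxjotuhejiti].

puenepiffou, rodnuugwibii, kaltudioju, ufixnaxjotuhejiti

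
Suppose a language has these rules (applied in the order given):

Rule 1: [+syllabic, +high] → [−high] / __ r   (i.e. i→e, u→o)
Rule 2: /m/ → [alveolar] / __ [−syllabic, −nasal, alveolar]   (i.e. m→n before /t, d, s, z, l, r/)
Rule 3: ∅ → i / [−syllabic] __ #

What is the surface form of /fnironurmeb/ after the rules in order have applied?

fneronormebi

Rule 1 (pre-rhotic lowering): /i/ is a high vowel immediately before /r/, so it lowers to [e]. /u/ is a high vowel immediately before /r/, so it lowers to [o]. /fnironurmeb/ → fneronormeb.
Rule 2 (nasal place assimilation): no segment meets the environment; /fneronormeb/ is unchanged.
Rule 3 (final i-epenthesis): the form ends in the consonant /b/, so [i] is inserted word-finally. /fneronormeb/ → fneronormebi.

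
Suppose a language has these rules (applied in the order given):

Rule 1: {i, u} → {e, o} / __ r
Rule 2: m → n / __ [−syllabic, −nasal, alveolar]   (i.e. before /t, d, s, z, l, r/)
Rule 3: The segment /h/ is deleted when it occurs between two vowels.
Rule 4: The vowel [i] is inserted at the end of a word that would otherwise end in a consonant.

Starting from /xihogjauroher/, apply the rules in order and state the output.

Rule 1 (pre-rhotic lowering): /u/ is a high vowel immediately before /r/, so it lowers to [o]. /xihogjauroher/ → xihogjaoroher.
Rule 2 (nasal place assimilation): no segment meets the environment; /xihogjaoroher/ is unchanged.
Rule 3 (intervocalic h-deletion): /h/ occurs between vowels /i/ and /o/, so it deletes. /h/ occurs between vowels /o/ and /e/, so it deletes. /xihogjaoroher/ → xiogjaoroer.
Rule 4 (final i-epenthesis): the form ends in the consonant /r/, so [i] is inserted word-finally. /xiogjaoroer/ → xiogjaoroeri.

xiogjaoroeri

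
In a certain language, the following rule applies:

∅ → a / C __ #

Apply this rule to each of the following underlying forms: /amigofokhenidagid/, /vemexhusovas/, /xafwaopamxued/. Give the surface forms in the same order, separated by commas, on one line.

amigofokhenidagida, vemexhusovasa, xafwaopamxueda

/amigofokhenidagid/: the form ends in the consonant /d/, so [a] is inserted word-finally. → [amigofokhenidagida].
/vemexhusovas/: the form ends in the consonant /s/, so [a] is inserted word-finally. → [vemexhusovasa].
/xafwaopamxued/: the form ends in the consonant /d/, so [a] is inserted word-finally. → [xafwaopamxueda].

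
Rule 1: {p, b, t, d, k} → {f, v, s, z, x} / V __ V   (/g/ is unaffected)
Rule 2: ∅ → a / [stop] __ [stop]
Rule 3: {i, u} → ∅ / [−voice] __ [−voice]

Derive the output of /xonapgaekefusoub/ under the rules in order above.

Rule 1 (intervocalic spirantization): /k/ is a stop between vowels /e/ and /e/, so it spirantizes to the fricative [x]. /xonapgaekefusoub/ → xonapgaexefusoub.
Rule 2 (stop-cluster a-epenthesis): /p/ and /g/ form a stop–stop cluster, so [a] is inserted between them. /xonapgaexefusoub/ → xonapagaexefusoub.
Rule 3 (high vowel syncope): /u/ is a high vowel flanked by voiceless consonants /f/ and /s/, so it deletes. /xonapagaexefusoub/ → xonapagaexefsoub.

xonapagaexefsoub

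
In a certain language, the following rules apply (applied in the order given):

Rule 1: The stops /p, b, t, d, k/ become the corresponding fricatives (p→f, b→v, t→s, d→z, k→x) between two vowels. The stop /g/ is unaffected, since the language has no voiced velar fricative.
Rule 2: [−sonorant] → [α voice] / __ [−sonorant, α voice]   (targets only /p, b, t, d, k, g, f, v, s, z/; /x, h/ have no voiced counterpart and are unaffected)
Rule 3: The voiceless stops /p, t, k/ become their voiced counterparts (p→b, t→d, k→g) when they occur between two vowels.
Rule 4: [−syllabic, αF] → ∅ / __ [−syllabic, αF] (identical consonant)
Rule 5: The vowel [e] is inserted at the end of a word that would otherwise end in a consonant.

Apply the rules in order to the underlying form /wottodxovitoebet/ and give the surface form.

Rule 1 (intervocalic spirantization): /t/ is a stop between vowels /i/ and /o/, so it spirantizes to the fricative [s]. /b/ is a stop between vowels /e/ and /e/, so it spirantizes to the fricative [v]. /wottodxovitoebet/ → wottodxovisoevet.
Rule 2 (regressive voicing assimilation): /d/ precedes the voiceless obstruent /x/, so it devoices to [t] by assimilation. /wottodxovisoevet/ → wottotxovisoevet.
Rule 3 (intervocalic voicing): no segment meets the environment; /wottotxovisoevet/ is unchanged.
Rule 4 (degemination): /tt/ is a geminate; the first /t/ deletes. /wottotxovisoevet/ → wototxovisoevet.
Rule 5 (final e-epenthesis): the form ends in the consonant /t/, so [e] is inserted word-finally. /wototxovisoevet/ → wototxovisoevete.

wototxovisoevete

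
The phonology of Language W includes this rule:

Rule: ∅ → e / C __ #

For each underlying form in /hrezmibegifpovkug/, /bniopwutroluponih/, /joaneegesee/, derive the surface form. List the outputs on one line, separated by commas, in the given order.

hrezmibegifpovkuge, bniopwutroluponihe, joaneegesee

/hrezmibegifpovkug/: the form ends in the consonant /g/, so [e] is inserted word-finally. → [hrezmibegifpovkuge].
/bniopwutroluponih/: the form ends in the consonant /h/, so [e] is inserted word-finally. → [bniopwutroluponihe].
/joaneegesee/: the rule's environment is not met; surfaces unchanged as [joaneegesee].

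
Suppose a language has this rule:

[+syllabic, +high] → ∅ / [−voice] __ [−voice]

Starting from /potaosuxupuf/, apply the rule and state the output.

potaosxpf

/u/ is a high vowel flanked by voiceless consonants /s/ and /x/, so it deletes.
/u/ is a high vowel flanked by voiceless consonants /x/ and /p/, so it deletes.
/u/ is a high vowel flanked by voiceless consonants /p/ and /f/, so it deletes.
Surface form: [potaosxpf].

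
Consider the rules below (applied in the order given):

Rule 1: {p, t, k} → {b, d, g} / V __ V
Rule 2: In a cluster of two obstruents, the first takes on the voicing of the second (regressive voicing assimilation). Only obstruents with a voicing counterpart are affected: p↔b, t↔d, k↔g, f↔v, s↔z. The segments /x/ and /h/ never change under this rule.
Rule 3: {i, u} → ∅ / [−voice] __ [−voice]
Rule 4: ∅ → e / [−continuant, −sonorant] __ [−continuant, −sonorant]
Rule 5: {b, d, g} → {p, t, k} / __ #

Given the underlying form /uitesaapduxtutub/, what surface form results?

Rule 1 (intervocalic voicing): /t/ is a voiceless stop between vowels /i/ and /e/, so it voices to [d]. /t/ is a voiceless stop between vowels /u/ and /u/, so it voices to [d]. /uitesaapduxtutub/ → uidesaapduxtudub.
Rule 2 (regressive voicing assimilation): /p/ precedes the voiced obstruent /d/, so it voices to [b] by assimilation. /uidesaapduxtudub/ → uidesaabduxtudub.
Rule 3 (high vowel syncope): no segment meets the environment; /uidesaabduxtudub/ is unchanged.
Rule 4 (stop-cluster e-epenthesis): /b/ and /d/ form a stop–stop cluster, so [e] is inserted between them. /uidesaabduxtudub/ → uidesaabeduxtudub.
Rule 5 (final devoicing): /b/ is a voiced stop in word-final position, so it devoices to [p]. /uidesaabeduxtudub/ → uidesaabeduxtudup.

uidesaabeduxtudup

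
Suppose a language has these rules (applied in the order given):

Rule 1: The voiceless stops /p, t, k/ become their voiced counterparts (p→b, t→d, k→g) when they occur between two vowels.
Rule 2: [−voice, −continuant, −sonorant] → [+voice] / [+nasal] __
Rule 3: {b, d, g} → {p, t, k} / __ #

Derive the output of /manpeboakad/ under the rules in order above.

Rule 1 (intervocalic voicing): /k/ is a voiceless stop between vowels /a/ and /a/, so it voices to [g]. /manpeboakad/ → manpeboagad.
Rule 2 (post-nasal voicing): /p/ is a voiceless stop immediately after the nasal /n/, so it voices to [b]. /manpeboagad/ → manbeboagad.
Rule 3 (final devoicing): /d/ is a voiced stop in word-final position, so it devoices to [t]. /manbeboagad/ → manbeboagat.

manbeboagat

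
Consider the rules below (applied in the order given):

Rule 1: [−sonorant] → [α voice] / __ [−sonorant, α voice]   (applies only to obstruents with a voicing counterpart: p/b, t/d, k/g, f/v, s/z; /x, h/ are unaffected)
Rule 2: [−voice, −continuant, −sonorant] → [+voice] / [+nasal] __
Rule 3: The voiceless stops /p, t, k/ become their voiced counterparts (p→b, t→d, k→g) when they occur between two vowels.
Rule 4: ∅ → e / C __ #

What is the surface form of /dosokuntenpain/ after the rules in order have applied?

dosogundenbaine

Rule 1 (regressive voicing assimilation): no segment meets the environment; /dosokuntenpain/ is unchanged.
Rule 2 (post-nasal voicing): /t/ is a voiceless stop immediately after the nasal /n/, so it voices to [d]. /p/ is a voiceless stop immediately after the nasal /n/, so it voices to [b]. /dosokuntenpain/ → dosokundenbain.
Rule 3 (intervocalic voicing): /k/ is a voiceless stop between vowels /o/ and /u/, so it voices to [g]. /dosokundenbain/ → dosogundenbain.
Rule 4 (final e-epenthesis): the form ends in the consonant /n/, so [e] is inserted word-finally. /dosogundenbain/ → dosogundenbaine.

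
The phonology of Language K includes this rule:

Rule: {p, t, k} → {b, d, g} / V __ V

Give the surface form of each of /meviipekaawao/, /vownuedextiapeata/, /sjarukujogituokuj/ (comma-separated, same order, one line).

/meviipekaawao/: /p/ is a voiceless stop between vowels /i/ and /e/, so it voices to [b]. /k/ is a voiceless stop between vowels /e/ and /a/, so it voices to [g]. → [meviibegaawao].
/vownuedextiapeata/: /p/ is a voiceless stop between vowels /a/ and /e/, so it voices to [b]. /t/ is a voiceless stop between vowels /a/ and /a/, so it voices to [d]. → [vownuedextiabeada].
/sjarukujogituokuj/: /k/ is a voiceless stop between vowels /u/ and /u/, so it voices to [g]. /t/ is a voiceless stop between vowels /i/ and /u/, so it voices to [d]. /k/ is a voiceless stop between vowels /o/ and /u/, so it voices to [g]. → [sjarugujogiduoguj].

meviibegaawao, vownuedextiabeada, sjarugujogiduoguj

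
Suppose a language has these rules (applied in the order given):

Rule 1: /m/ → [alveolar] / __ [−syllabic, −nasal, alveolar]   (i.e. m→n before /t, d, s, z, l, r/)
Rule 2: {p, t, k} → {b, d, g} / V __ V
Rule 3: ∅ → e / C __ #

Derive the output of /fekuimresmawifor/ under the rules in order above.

feguinresmawifore

Rule 1 (nasal place assimilation): /m/ precedes the alveolar consonant /r/, so it assimilates in place to [n]. /fekuimresmawifor/ → fekuinresmawifor.
Rule 2 (intervocalic voicing): /k/ is a voiceless stop between vowels /e/ and /u/, so it voices to [g]. /fekuinresmawifor/ → feguinresmawifor.
Rule 3 (final e-epenthesis): the form ends in the consonant /r/, so [e] is inserted word-finally. /feguinresmawifor/ → feguinresmawifore.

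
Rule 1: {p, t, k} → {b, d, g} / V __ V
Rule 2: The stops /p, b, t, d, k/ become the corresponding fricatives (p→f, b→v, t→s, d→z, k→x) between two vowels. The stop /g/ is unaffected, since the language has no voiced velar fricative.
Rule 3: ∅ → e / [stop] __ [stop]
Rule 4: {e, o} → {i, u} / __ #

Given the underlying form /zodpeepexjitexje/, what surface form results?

Rule 1 (intervocalic voicing): /p/ is a voiceless stop between vowels /e/ and /e/, so it voices to [b]. /t/ is a voiceless stop between vowels /i/ and /e/, so it voices to [d]. /zodpeepexjitexje/ → zodpeebexjidexje.
Rule 2 (intervocalic spirantization): /b/ is a stop between vowels /e/ and /e/, so it spirantizes to the fricative [v]. /d/ is a stop between vowels /i/ and /e/, so it spirantizes to the fricative [z]. /zodpeebexjidexje/ → zodpeevexjizexje.
Rule 3 (stop-cluster e-epenthesis): /d/ and /p/ form a stop–stop cluster, so [e] is inserted between them. /zodpeevexjizexje/ → zodepeevexjizexje.
Rule 4 (final vowel raising): /e/ is a mid vowel in word-final position, so it raises to [i]. /zodepeevexjizexje/ → zodepeevexjizexji.

zodepeevexjizexji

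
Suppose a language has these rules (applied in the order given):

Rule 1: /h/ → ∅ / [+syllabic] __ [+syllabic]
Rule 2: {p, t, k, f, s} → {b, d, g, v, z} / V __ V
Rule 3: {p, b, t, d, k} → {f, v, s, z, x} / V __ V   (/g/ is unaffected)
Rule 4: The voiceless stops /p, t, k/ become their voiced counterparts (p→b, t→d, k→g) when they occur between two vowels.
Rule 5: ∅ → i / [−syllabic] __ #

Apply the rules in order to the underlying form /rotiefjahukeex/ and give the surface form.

Rule 1 (intervocalic h-deletion): /h/ occurs between vowels /a/ and /u/, so it deletes. /rotiefjahukeex/ → rotiefjaukeex.
Rule 2 (intervocalic voicing): /t/ is a voiceless obstruent between vowels /o/ and /i/, so it voices to [d]. /k/ is a voiceless obstruent between vowels /u/ and /e/, so it voices to [g]. /rotiefjaukeex/ → rodiefjaugeex.
Rule 3 (intervocalic spirantization): /d/ is a stop between vowels /o/ and /i/, so it spirantizes to the fricative [z]. /rodiefjaugeex/ → roziefjaugeex.
Rule 4 (intervocalic voicing): no segment meets the environment; /roziefjaugeex/ is unchanged.
Rule 5 (final i-epenthesis): the form ends in the consonant /x/, so [i] is inserted word-finally. /roziefjaugeex/ → roziefjaugeexi.

roziefjaugeexi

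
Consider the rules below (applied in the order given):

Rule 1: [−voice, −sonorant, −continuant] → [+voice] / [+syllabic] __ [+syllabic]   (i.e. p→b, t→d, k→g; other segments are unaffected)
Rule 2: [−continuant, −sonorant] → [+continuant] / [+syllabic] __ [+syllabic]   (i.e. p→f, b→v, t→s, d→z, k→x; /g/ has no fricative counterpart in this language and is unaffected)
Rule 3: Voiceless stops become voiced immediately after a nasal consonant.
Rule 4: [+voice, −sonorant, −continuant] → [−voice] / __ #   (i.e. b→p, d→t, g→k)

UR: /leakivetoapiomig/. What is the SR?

Rule 1 (intervocalic voicing): /k/ is a voiceless stop between vowels /a/ and /i/, so it voices to [g]. /t/ is a voiceless stop between vowels /e/ and /o/, so it voices to [d]. /p/ is a voiceless stop between vowels /a/ and /i/, so it voices to [b]. /leakivetoapiomig/ → leagivedoabiomig.
Rule 2 (intervocalic spirantization): /d/ is a stop between vowels /e/ and /o/, so it spirantizes to the fricative [z]. /b/ is a stop between vowels /a/ and /i/, so it spirantizes to the fricative [v]. /leagivedoabiomig/ → leagivezoaviomig.
Rule 3 (post-nasal voicing): no segment meets the environment; /leagivezoaviomig/ is unchanged.
Rule 4 (final devoicing): /g/ is a voiced stop in word-final position, so it devoices to [k]. /leagivezoaviomig/ → leagivezoaviomik.

leagivezoaviomik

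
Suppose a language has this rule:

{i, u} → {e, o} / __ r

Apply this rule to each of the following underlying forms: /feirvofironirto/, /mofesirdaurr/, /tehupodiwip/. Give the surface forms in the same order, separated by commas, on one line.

feervoferonerto, mofeserdaorr, tehupodiwip

/feirvofironirto/: /i/ is a high vowel immediately before /r/, so it lowers to [e]. /i/ is a high vowel immediately before /r/, so it lowers to [e]. /i/ is a high vowel immediately before /r/, so it lowers to [e]. → [feervoferonerto].
/mofesirdaurr/: /i/ is a high vowel immediately before /r/, so it lowers to [e]. /u/ is a high vowel immediately before /r/, so it lowers to [o]. → [mofeserdaorr].
/tehupodiwip/: the rule's environment is not met; surfaces unchanged as [tehupodiwip].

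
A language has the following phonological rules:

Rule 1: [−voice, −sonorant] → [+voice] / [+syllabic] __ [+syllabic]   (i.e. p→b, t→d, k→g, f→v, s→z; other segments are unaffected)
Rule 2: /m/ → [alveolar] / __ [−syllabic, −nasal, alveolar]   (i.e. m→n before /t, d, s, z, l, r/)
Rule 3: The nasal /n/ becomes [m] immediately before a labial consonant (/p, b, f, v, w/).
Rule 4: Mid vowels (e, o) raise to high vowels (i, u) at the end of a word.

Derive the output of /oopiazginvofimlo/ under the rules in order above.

oobiazgimvovinlu

Rule 1 (intervocalic voicing): /p/ is a voiceless obstruent between vowels /o/ and /i/, so it voices to [b]. /f/ is a voiceless obstruent between vowels /o/ and /i/, so it voices to [v]. /oopiazginvofimlo/ → oobiazginvovimlo.
Rule 2 (nasal place assimilation): /m/ precedes the alveolar consonant /l/, so it assimilates in place to [n]. /oobiazginvovimlo/ → oobiazginvovinlo.
Rule 3 (nasal place assimilation): /n/ precedes the labial consonant /v/, so it assimilates in place to [m]. /oobiazginvovinlo/ → oobiazgimvovinlo.
Rule 4 (final vowel raising): /o/ is a mid vowel in word-final position, so it raises to [u]. /oobiazgimvovinlo/ → oobiazgimvovinlu.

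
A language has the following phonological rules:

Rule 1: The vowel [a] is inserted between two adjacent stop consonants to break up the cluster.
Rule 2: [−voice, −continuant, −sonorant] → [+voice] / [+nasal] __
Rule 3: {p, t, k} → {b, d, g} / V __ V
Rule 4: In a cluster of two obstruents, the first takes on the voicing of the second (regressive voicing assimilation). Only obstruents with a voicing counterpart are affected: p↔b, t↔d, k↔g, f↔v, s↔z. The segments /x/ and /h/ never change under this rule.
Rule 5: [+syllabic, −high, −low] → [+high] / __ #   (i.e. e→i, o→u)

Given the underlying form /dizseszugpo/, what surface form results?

dissezzugabu

Rule 1 (stop-cluster a-epenthesis): /g/ and /p/ form a stop–stop cluster, so [a] is inserted between them. /dizseszugpo/ → dizseszugapo.
Rule 2 (post-nasal voicing): no segment meets the environment; /dizseszugapo/ is unchanged.
Rule 3 (intervocalic voicing): /p/ is a voiceless stop between vowels /a/ and /o/, so it voices to [b]. /dizseszugapo/ → dizseszugabo.
Rule 4 (regressive voicing assimilation): /z/ precedes the voiceless obstruent /s/, so it devoices to [s] by assimilation. /s/ precedes the voiced obstruent /z/, so it voices to [z] by assimilation. /dizseszugabo/ → dissezzugabo.
Rule 5 (final vowel raising): /o/ is a mid vowel in word-final position, so it raises to [u]. /dissezzugabo/ → dissezzugabu.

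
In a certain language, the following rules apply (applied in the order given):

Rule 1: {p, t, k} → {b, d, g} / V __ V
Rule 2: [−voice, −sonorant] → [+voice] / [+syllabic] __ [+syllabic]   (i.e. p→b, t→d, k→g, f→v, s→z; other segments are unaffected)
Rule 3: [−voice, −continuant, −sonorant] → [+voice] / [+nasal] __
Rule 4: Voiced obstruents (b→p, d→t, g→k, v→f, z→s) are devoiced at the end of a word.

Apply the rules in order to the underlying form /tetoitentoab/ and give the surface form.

Rule 1 (intervocalic voicing): /t/ is a voiceless stop between vowels /e/ and /o/, so it voices to [d]. /t/ is a voiceless stop between vowels /i/ and /e/, so it voices to [d]. /tetoitentoab/ → tedoidentoab.
Rule 2 (intervocalic voicing): no segment meets the environment; /tedoidentoab/ is unchanged.
Rule 3 (post-nasal voicing): /t/ is a voiceless stop immediately after the nasal /n/, so it voices to [d]. /tedoidentoab/ → tedoidendoab.
Rule 4 (final devoicing): /b/ is a voiced obstruent in word-final position, so it devoices to [p]. /tedoidendoab/ → tedoidendoap.

tedoidendoap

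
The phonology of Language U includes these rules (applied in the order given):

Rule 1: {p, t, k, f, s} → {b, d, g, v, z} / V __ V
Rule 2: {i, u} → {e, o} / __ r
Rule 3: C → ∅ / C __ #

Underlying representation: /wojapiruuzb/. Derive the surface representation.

Rule 1 (intervocalic voicing): /p/ is a voiceless obstruent between vowels /a/ and /i/, so it voices to [b]. /wojapiruuzb/ → wojabiruuzb.
Rule 2 (pre-rhotic lowering): /i/ is a high vowel immediately before /r/, so it lowers to [e]. /wojabiruuzb/ → wojaberuuzb.
Rule 3 (final cluster simplification): /b/ is the second consonant of a word-final cluster /zb/, so it deletes. /wojaberuuzb/ → wojaberuuz.

wojaberuuz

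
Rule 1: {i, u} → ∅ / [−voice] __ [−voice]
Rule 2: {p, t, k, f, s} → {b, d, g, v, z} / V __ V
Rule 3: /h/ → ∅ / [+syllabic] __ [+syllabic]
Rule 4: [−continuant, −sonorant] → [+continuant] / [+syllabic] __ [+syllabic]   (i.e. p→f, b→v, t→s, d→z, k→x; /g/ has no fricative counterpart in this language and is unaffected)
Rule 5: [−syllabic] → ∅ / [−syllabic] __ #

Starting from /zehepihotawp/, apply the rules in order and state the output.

Rule 1 (high vowel syncope): /i/ is a high vowel flanked by voiceless consonants /p/ and /h/, so it deletes. /zehepihotawp/ → zehephotawp.
Rule 2 (intervocalic voicing): /t/ is a voiceless obstruent between vowels /o/ and /a/, so it voices to [d]. /zehephotawp/ → zehephodawp.
Rule 3 (intervocalic h-deletion): /h/ occurs between vowels /e/ and /e/, so it deletes. /zehephodawp/ → zeephodawp.
Rule 4 (intervocalic spirantization): /d/ is a stop between vowels /o/ and /a/, so it spirantizes to the fricative [z]. /zeephodawp/ → zeephozawp.
Rule 5 (final cluster simplification): /p/ is the second consonant of a word-final cluster /wp/, so it deletes. /zeephozawp/ → zeephozaw.

zeephozaw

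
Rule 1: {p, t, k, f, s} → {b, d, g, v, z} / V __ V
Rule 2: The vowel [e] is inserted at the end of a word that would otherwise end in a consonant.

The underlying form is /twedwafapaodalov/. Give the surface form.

Rule 1 (intervocalic voicing): /f/ is a voiceless obstruent between vowels /a/ and /a/, so it voices to [v]. /p/ is a voiceless obstruent between vowels /a/ and /a/, so it voices to [b]. /twedwafapaodalov/ → twedwavabaodalov.
Rule 2 (final e-epenthesis): the form ends in the consonant /v/, so [e] is inserted word-finally. /twedwavabaodalov/ → twedwavabaodalove.

twedwavabaodalove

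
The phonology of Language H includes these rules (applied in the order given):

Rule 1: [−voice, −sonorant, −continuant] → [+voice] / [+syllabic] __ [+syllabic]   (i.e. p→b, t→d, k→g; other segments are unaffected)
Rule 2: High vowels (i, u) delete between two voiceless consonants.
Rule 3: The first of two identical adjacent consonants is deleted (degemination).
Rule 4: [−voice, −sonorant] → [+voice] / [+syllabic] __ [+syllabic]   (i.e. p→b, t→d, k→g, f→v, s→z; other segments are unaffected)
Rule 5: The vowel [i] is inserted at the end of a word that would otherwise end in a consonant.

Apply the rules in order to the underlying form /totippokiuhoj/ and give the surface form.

Rule 1 (intervocalic voicing): /t/ is a voiceless stop between vowels /o/ and /i/, so it voices to [d]. /k/ is a voiceless stop between vowels /o/ and /i/, so it voices to [g]. /totippokiuhoj/ → todippogiuhoj.
Rule 2 (high vowel syncope): no segment meets the environment; /todippogiuhoj/ is unchanged.
Rule 3 (degemination): /pp/ is a geminate; the first /p/ deletes. /todippogiuhoj/ → todipogiuhoj.
Rule 4 (intervocalic voicing): /p/ is a voiceless obstruent between vowels /i/ and /o/, so it voices to [b]. /todipogiuhoj/ → todibogiuhoj.
Rule 5 (final i-epenthesis): the form ends in the consonant /j/, so [i] is inserted word-finally. /todibogiuhoj/ → todibogiuhoji.

todibogiuhoji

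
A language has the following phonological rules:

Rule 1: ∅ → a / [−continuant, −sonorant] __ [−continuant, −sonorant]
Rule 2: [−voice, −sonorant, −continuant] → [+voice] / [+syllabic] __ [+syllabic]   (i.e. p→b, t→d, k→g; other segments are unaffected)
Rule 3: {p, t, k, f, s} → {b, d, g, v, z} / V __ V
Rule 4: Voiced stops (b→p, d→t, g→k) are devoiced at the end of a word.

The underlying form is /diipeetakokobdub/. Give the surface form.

Rule 1 (stop-cluster a-epenthesis): /b/ and /d/ form a stop–stop cluster, so [a] is inserted between them. /diipeetakokobdub/ → diipeetakokobadub.
Rule 2 (intervocalic voicing): /p/ is a voiceless stop between vowels /i/ and /e/, so it voices to [b]. /t/ is a voiceless stop between vowels /e/ and /a/, so it voices to [d]. /k/ is a voiceless stop between vowels /a/ and /o/, so it voices to [g]. /k/ is a voiceless stop between vowels /o/ and /o/, so it voices to [g]. /diipeetakokobadub/ → diibeedagogobadub.
Rule 3 (intervocalic voicing): no segment meets the environment; /diibeedagogobadub/ is unchanged.
Rule 4 (final devoicing): /b/ is a voiced stop in word-final position, so it devoices to [p]. /diibeedagogobadub/ → diibeedagogobadup.

diibeedagogobadup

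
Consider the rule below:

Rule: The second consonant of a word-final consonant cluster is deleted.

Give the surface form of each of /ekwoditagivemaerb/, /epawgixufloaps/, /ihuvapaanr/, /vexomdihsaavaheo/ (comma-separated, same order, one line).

ekwoditagivemaer, epawgixufloap, ihuvapaan, vexomdihsaavaheo

/ekwoditagivemaerb/: /b/ is the second consonant of a word-final cluster /rb/, so it deletes. → [ekwoditagivemaer].
/epawgixufloaps/: /s/ is the second consonant of a word-final cluster /ps/, so it deletes. → [epawgixufloap].
/ihuvapaanr/: /r/ is the second consonant of a word-final cluster /nr/, so it deletes. → [ihuvapaan].
/vexomdihsaavaheo/: the rule's environment is not met; surfaces unchanged as [vexomdihsaavaheo].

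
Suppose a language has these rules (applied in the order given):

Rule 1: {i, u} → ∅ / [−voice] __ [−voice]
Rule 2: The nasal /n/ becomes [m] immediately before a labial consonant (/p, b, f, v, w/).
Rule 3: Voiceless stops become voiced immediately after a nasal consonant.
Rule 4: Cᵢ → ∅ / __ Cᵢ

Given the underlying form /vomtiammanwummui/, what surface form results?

vomdiamamwumui

Rule 1 (high vowel syncope): no segment meets the environment; /vomtiammanwummui/ is unchanged.
Rule 2 (nasal place assimilation): /n/ precedes the labial consonant /w/, so it assimilates in place to [m]. /vomtiammanwummui/ → vomtiammamwummui.
Rule 3 (post-nasal voicing): /t/ is a voiceless stop immediately after the nasal /m/, so it voices to [d]. /vomtiammamwummui/ → vomdiammamwummui.
Rule 4 (degemination): /mm/ is a geminate; the first /m/ deletes. /mm/ is a geminate; the first /m/ deletes. /vomdiammamwummui/ → vomdiamamwumui.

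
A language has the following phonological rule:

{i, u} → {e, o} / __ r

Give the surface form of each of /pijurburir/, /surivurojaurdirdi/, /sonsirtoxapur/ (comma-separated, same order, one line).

/pijurburir/: /u/ is a high vowel immediately before /r/, so it lowers to [o]. /u/ is a high vowel immediately before /r/, so it lowers to [o]. /i/ is a high vowel immediately before /r/, so it lowers to [e]. → [pijorborer].
/surivurojaurdirdi/: /u/ is a high vowel immediately before /r/, so it lowers to [o]. /u/ is a high vowel immediately before /r/, so it lowers to [o]. /u/ is a high vowel immediately before /r/, so it lowers to [o]. /i/ is a high vowel immediately before /r/, so it lowers to [e]. → [sorivorojaorderdi].
/sonsirtoxapur/: /i/ is a high vowel immediately before /r/, so it lowers to [e]. /u/ is a high vowel immediately before /r/, so it lowers to [o]. → [sonsertoxapor].

pijorborer, sorivorojaorderdi, sonsertoxapor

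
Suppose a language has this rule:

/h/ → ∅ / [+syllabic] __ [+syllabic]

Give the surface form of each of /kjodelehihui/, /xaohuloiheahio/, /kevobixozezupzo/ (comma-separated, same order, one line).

kjodeleiui, xaouloieaio, kevobixozezupzo

/kjodelehihui/: /h/ occurs between vowels /e/ and /i/, so it deletes. /h/ occurs between vowels /i/ and /u/, so it deletes. → [kjodeleiui].
/xaohuloiheahio/: /h/ occurs between vowels /o/ and /u/, so it deletes. /h/ occurs between vowels /i/ and /e/, so it deletes. /h/ occurs between vowels /a/ and /i/, so it deletes. → [xaouloieaio].
/kevobixozezupzo/: the rule's environment is not met; surfaces unchanged as [kevobixozezupzo].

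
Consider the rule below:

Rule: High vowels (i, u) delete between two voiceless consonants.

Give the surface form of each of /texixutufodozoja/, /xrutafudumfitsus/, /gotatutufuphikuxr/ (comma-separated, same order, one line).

/texixutufodozoja/: /i/ is a high vowel flanked by voiceless consonants /x/ and /x/, so it deletes. /u/ is a high vowel flanked by voiceless consonants /x/ and /t/, so it deletes. /u/ is a high vowel flanked by voiceless consonants /t/ and /f/, so it deletes. → [texxtfodozoja].
/xrutafudumfitsus/: /i/ is a high vowel flanked by voiceless consonants /f/ and /t/, so it deletes. /u/ is a high vowel flanked by voiceless consonants /s/ and /s/, so it deletes. → [xrutafudumftss].
/gotatutufuphikuxr/: /u/ is a high vowel flanked by voiceless consonants /t/ and /t/, so it deletes. /u/ is a high vowel flanked by voiceless consonants /t/ and /f/, so it deletes. /u/ is a high vowel flanked by voiceless consonants /f/ and /p/, so it deletes. /i/ is a high vowel flanked by voiceless consonants /h/ and /k/, so it deletes. /u/ is a high vowel flanked by voiceless consonants /k/ and /x/, so it deletes. → [gotattfphkxr].

texxtfodozoja, xrutafudumftss, gotattfphkxr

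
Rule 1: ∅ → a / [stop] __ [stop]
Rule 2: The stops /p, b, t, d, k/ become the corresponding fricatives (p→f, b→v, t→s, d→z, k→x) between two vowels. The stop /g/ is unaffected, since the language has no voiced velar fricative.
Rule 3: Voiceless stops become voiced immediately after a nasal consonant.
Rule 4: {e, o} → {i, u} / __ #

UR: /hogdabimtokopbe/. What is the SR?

Rule 1 (stop-cluster a-epenthesis): /g/ and /d/ form a stop–stop cluster, so [a] is inserted between them. /p/ and /b/ form a stop–stop cluster, so [a] is inserted between them. /hogdabimtokopbe/ → hogadabimtokopabe.
Rule 2 (intervocalic spirantization): /d/ is a stop between vowels /a/ and /a/, so it spirantizes to the fricative [z]. /b/ is a stop between vowels /a/ and /i/, so it spirantizes to the fricative [v]. /k/ is a stop between vowels /o/ and /o/, so it spirantizes to the fricative [x]. /p/ is a stop between vowels /o/ and /a/, so it spirantizes to the fricative [f]. /b/ is a stop between vowels /a/ and /e/, so it spirantizes to the fricative [v]. /hogadabimtokopabe/ → hogazavimtoxofave.
Rule 3 (post-nasal voicing): /t/ is a voiceless stop immediately after the nasal /m/, so it voices to [d]. /hogazavimtoxofave/ → hogazavimdoxofave.
Rule 4 (final vowel raising): /e/ is a mid vowel in word-final position, so it raises to [i]. /hogazavimdoxofave/ → hogazavimdoxofavi.

hogazavimdoxofavi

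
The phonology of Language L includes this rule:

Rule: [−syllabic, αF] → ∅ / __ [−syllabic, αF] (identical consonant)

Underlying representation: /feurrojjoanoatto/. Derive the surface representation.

feurojoanoato

/rr/ is a geminate; the first /r/ deletes.
/jj/ is a geminate; the first /j/ deletes.
/tt/ is a geminate; the first /t/ deletes.
The other instances of /f/, /r/, /j/, /n/, /t/ do not occur in the required environment and remain unchanged.
Surface form: [feurojoanoato].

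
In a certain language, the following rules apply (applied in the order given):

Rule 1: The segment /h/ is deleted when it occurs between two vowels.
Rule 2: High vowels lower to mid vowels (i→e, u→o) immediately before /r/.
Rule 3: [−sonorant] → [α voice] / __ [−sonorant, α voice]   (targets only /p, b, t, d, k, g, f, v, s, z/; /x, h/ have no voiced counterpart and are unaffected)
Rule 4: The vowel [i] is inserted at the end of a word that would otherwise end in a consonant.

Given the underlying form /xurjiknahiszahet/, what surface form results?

Rule 1 (intervocalic h-deletion): /h/ occurs between vowels /a/ and /i/, so it deletes. /h/ occurs between vowels /a/ and /e/, so it deletes. /xurjiknahiszahet/ → xurjiknaiszaet.
Rule 2 (pre-rhotic lowering): /u/ is a high vowel immediately before /r/, so it lowers to [o]. /xurjiknaiszaet/ → xorjiknaiszaet.
Rule 3 (regressive voicing assimilation): /s/ precedes the voiced obstruent /z/, so it voices to [z] by assimilation. /xorjiknaiszaet/ → xorjiknaizzaet.
Rule 4 (final i-epenthesis): the form ends in the consonant /t/, so [i] is inserted word-finally. /xorjiknaizzaet/ → xorjiknaizzaeti.

xorjiknaizzaeti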